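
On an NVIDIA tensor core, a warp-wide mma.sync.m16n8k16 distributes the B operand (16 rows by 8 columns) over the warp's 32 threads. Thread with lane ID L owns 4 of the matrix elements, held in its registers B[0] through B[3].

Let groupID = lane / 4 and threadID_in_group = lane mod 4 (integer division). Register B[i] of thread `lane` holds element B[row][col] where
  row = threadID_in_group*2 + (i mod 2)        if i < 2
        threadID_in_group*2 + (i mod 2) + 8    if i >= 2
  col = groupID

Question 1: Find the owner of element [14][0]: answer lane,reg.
3,2

c:0=>grp=0  r:14=>rB=1,tig=3,lo=0
L=0*4+3=3  i=1*2+0=2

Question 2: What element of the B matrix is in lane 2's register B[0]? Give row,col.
L=2->g=2>>2=0, t=2&3=2
[0]->row 2·2+0+0=4  col g=0

4,0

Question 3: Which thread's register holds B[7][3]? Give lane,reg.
15,1

c:3=>grp=3  r:7=>rB=0,tig=3,lo=1
L=3*4+3=15  i=0*2+1=1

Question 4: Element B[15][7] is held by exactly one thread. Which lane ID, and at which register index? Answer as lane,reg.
31,3

c=7->g=7  r=15->rb=1,t=3,b0=1
L=7*4+3=31  i=1*2+1=3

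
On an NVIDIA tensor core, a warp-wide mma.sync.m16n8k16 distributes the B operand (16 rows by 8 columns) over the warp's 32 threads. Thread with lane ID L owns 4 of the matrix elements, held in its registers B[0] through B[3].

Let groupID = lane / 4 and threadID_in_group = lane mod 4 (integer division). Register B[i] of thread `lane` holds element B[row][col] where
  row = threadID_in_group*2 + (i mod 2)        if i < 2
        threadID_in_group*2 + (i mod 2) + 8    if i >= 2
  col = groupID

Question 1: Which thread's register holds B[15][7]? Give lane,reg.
c=7->g=7  r=15->rb=1,t=3,b0=1
L=7*4+3=31  i=1*2+1=3

31,3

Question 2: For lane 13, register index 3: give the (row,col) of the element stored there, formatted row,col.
11,3

13: grp=3,tig=1
[3] (1*2+1+8,3) = (11,3)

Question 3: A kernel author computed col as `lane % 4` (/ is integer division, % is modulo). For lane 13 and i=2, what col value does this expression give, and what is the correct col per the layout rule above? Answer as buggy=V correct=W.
buggy=1 correct=3

`lane % 4`[13,2]->1
13: gid=3,tid=1
[2] (1*2+0+8,3) = (10,3)
col: 1 vs 3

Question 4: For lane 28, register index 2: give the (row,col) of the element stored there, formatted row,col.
L=28->g=28>>2=7, t=28&3=0
[2]->row 0·2+0+8=8  col g=7

8,7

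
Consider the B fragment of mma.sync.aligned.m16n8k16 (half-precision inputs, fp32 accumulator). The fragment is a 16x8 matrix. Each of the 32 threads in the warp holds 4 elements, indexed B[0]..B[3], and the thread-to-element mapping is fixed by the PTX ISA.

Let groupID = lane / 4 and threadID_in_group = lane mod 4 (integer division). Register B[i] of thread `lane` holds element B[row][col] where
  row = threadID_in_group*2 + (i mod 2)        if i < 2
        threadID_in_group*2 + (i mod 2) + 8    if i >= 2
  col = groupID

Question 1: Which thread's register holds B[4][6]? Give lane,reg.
c=6->g=6  r=4->rb=0,t=2,b0=0
L=6*4+2=26  i=0*2+0=0

26,0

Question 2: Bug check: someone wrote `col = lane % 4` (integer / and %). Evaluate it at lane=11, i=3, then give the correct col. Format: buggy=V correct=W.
buggy=3 correct=2

`lane % 4`[11,3]->3
lane 11: gid=2 (11/4), tid=3 (11%4)
i=3: r=3*2+1+8=15, c=gid=2
col: 3 vs 2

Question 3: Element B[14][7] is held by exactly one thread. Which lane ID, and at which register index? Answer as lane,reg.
31,2

c:7=>grp=7  r:14=>rB=1,tig=3,lo=0
L=7*4+3=31  i=1*2+0=2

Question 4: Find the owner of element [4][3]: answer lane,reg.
14,0

c=3⇒gr=3  r=4⇒Rb=0,th=2,odd=0
L=3*4+2=14  i=0*2+0=0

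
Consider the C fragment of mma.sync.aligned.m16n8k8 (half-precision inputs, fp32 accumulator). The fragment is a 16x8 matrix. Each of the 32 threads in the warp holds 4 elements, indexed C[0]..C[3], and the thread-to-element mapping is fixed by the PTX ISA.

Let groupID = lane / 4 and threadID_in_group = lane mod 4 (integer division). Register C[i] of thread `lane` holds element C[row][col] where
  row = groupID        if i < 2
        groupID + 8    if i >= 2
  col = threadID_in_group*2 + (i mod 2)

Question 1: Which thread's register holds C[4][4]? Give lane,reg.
r=4→G=4,rhi=0  c=4→T=2,p=0
L=4*4+2=18  i=0*2+0=0

18,0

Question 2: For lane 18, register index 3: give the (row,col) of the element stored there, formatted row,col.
L=18->g=18>>2=4, t=18&3=2
[3]->row 4+8=12  col 2·2+1=5

12,5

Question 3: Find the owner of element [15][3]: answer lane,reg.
29,3

r:15=>grp=7,rB=1  c:3=>tig=1,lo=1
L=7*4+1=29  i=1*2+1=3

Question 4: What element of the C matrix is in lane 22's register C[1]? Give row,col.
5,5

lane 22→22/4=5, 22 mod 4=2
i=1  r:5+0→5  c:2·2+1→5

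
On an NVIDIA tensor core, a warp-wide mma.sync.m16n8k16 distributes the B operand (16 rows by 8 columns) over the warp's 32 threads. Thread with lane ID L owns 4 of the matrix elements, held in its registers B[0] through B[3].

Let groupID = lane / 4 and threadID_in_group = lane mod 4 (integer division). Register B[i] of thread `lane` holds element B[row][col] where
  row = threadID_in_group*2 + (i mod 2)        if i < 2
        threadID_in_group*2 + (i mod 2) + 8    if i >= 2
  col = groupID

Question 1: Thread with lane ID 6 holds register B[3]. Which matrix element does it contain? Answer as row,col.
lane 6->6/4=1, 6 mod 4=2
i=3  r:2·2+1+8->13  c:1

13,1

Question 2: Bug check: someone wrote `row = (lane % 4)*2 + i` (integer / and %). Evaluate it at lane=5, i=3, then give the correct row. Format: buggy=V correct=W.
`(lane % 4)*2 + i`[5,3]=>5
L=5=>grp=5>>2=1, tig=5&3=1
[3]=>row 1·2+1+8=11  col grp=1
row: 5 vs 11

buggy=5 correct=11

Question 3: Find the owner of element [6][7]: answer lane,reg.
c:7=>grp=7  r:6=>rB=0,tig=3,lo=0
L=7*4+3=31  i=0*2+0=0

31,0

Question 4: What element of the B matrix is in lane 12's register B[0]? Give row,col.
12: G=3,T=0
[0] (0*2+0+0,3) = (0,3)

0,3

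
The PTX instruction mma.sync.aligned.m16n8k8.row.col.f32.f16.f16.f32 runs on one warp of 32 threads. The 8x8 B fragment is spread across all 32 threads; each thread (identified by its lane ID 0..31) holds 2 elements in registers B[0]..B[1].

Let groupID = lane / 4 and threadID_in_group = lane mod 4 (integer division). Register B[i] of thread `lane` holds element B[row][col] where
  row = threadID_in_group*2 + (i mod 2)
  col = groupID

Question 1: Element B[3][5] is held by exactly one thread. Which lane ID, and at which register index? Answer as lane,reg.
c=5→G=5  r=3→T=1,p=1
L=5*4+1=21  i=1=1

21,1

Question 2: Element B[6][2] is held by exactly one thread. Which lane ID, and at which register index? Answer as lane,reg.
11,0

c:2=>grp=2  r:6=>tig=3,lo=0
L=2*4+3=11  i=0=0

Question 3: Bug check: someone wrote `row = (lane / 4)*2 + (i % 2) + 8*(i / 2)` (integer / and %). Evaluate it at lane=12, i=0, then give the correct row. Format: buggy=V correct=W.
`(lane / 4)*2 + (i % 2) + 8*(i / 2)`[12,0]->6
lane 12->12/4=3, 12 mod 4=0
i=0  r:2·0+0->0  c:3
row: 6 vs 0

buggy=6 correct=0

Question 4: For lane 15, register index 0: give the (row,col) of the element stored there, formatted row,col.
6,3

15: gr=3,th=3
[0] (3*2+0,3) = (6,3)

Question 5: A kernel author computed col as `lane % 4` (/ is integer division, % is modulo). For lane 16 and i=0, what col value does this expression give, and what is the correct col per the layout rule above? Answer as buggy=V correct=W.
buggy=0 correct=4

`lane % 4`[16,0]=>0
lane 16=>16/4=4, 16 mod 4=0
i=0  r:2·0+0=>0  c:4
col: 0 vs 4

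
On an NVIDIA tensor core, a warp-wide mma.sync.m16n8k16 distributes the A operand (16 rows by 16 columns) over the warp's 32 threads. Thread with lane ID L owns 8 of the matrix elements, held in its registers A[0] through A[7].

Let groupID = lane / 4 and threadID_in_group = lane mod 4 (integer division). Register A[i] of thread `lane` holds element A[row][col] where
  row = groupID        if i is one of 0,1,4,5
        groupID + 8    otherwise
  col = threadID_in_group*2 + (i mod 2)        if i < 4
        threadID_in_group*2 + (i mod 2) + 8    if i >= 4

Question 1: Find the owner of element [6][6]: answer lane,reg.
27,0

r: 6->gid=6,r8=0  c: 6->c8=0,tid=3,i&1=0
L=6*4+3=27  i=0*4+0*2+0=0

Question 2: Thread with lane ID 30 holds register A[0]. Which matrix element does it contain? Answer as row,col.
7,4

lane 30: gid=7 (30/4), tid=2 (30%4)
i=0: r=7+0=7, c=2*2+0+0=4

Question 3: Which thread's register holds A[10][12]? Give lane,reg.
r: 10->gid=2,r8=1  c: 12->c8=1,tid=2,i&1=0
L=2*4+2=10  i=1*4+1*2+0=6

10,6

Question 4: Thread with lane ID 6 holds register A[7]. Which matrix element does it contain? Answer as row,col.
9,13

lane 6⇒6/4=1, 6 mod 4=2
i=7  r:1+8⇒9  c:2·2+1+8⇒13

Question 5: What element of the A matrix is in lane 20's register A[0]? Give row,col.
5,0

lane 20→20/4=5, 20 mod 4=0
i=0  r:5+0→5  c:2·0+0+0→0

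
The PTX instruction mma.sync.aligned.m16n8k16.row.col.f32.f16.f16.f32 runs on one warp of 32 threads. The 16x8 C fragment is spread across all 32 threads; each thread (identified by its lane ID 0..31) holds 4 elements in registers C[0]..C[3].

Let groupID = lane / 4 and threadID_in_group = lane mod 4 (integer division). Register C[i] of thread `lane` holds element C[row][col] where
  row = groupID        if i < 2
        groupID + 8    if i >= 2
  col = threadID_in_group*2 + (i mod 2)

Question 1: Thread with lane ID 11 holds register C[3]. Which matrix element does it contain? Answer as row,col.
10,7

lane 11⇒11/4=2, 11 mod 4=3
i=3  r:2+8⇒10  c:2·3+1⇒7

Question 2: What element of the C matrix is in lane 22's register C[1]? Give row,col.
5,5

lane 22: gid=5 (22/4), tid=2 (22%4)
i=1: r=5+0=5, c=2*2+1=5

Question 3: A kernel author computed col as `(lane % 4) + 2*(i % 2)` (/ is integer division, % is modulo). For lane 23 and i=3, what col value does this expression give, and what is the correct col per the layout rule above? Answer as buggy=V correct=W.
`(lane % 4) + 2*(i % 2)`[23,3]⇒5
lane 23: gr=5 (23/4), th=3 (23%4)
i=3: r=5+8=13, c=3*2+1=7
col: 5 vs 7

buggy=5 correct=7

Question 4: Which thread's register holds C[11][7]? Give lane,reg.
r=11→G=3,rhi=1  c=7→T=3,p=1
L=3*4+3=15  i=1*2+1=3

15,3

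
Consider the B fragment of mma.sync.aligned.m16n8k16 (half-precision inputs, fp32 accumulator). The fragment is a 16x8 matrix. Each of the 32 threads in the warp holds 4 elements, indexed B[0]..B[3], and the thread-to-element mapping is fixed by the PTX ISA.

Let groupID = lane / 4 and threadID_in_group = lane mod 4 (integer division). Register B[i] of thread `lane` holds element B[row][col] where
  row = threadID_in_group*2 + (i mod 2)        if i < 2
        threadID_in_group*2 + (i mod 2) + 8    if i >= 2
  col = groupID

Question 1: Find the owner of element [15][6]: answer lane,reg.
c: 6->gid=6  r: 15->r8=1,tid=3,i&1=1
L=6*4+3=27  i=1*2+1=3

27,3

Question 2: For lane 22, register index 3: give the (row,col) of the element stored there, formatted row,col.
lane 22→22/4=5, 22 mod 4=2
i=3  r:2·2+1+8→13  c:5

13,5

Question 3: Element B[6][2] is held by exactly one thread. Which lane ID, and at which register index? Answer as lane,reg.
11,0

c=2⇒gr=2  r=6⇒Rb=0,th=3,odd=0
L=2*4+3=11  i=0*2+0=0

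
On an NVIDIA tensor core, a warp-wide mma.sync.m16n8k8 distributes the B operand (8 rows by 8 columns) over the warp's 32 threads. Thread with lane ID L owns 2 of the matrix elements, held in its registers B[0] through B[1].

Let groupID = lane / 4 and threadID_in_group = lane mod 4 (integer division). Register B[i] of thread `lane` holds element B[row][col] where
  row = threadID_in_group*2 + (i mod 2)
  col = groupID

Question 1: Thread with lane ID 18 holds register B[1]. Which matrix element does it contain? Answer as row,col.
5,4

lane 18->18/4=4, 18 mod 4=2
i=1  r:2·2+1->5  c:4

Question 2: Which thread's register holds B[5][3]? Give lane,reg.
c=3→G=3  r=5→T=2,p=1
L=3*4+2=14  i=1=1

14,1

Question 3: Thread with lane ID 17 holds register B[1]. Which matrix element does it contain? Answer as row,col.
lane 17: gid=4 (17/4), tid=1 (17%4)
i=1: r=1*2+1=3, c=gid=4

3,4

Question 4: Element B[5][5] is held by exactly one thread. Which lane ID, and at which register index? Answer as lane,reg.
c:5=>grp=5  r:5=>tig=2,lo=1
L=5*4+2=22  i=1=1

22,1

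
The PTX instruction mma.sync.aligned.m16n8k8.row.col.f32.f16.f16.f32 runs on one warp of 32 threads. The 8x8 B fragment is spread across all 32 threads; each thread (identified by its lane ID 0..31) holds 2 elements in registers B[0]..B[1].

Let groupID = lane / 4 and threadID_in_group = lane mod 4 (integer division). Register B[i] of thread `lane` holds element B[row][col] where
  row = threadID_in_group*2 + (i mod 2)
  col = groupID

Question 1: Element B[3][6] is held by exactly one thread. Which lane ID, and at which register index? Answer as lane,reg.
c=6→G=6  r=3→T=1,p=1
L=6*4+1=25  i=1=1

25,1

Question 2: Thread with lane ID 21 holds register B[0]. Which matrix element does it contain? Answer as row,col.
lane 21⇒21/4=5, 21 mod 4=1
i=0  r:2·1+0⇒2  c:5

2,5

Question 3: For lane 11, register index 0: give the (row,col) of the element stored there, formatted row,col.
lane 11: gid=2 (11/4), tid=3 (11%4)
i=0: r=3*2+0=6, c=gid=2

6,2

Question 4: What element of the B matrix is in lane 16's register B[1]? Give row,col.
1,4

lane 16: gid=4 (16/4), tid=0 (16%4)
i=1: r=0*2+1=1, c=gid=4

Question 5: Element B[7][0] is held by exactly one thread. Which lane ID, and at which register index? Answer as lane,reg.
3,1

c: 0->gid=0  r: 7->tid=3,i&1=1
L=0*4+3=3  i=1=1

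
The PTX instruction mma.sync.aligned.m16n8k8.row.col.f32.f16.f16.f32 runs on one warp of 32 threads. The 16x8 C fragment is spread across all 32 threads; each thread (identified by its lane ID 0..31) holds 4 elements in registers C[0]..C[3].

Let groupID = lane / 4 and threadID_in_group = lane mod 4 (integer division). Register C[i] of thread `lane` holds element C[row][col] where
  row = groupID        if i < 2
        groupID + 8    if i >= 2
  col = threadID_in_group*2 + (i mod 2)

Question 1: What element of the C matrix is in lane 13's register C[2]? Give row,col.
11,2

lane 13: G=3 (13/4), T=1 (13%4)
i=2: r=3+8=11, c=1*2+0=2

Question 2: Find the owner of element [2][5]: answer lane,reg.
10,1

r: 2->gid=2,r8=0  c: 5->tid=2,i&1=1
L=2*4+2=10  i=0*2+1=1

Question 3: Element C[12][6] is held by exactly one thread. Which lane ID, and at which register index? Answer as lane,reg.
r:12=>grp=4,rB=1  c:6=>tig=3,lo=0
L=4*4+3=19  i=1*2+0=2

19,2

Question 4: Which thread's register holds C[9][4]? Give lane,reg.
6,2

r:9=>grp=1,rB=1  c:4=>tig=2,lo=0
L=1*4+2=6  i=1*2+0=2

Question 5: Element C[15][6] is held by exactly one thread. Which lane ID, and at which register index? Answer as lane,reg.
31,2

r: 15->gid=7,r8=1  c: 6->tid=3,i&1=0
L=7*4+3=31  i=1*2+0=2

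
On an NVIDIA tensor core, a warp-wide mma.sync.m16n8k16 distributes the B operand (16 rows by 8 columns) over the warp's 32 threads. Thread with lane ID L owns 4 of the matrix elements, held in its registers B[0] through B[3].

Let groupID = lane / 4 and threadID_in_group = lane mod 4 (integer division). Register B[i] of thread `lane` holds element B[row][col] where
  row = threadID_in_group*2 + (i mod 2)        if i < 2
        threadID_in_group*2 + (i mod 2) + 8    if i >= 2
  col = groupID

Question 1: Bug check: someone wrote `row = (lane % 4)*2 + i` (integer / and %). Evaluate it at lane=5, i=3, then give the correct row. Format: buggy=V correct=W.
buggy=5 correct=11

`(lane % 4)*2 + i`[5,3]⇒5
L=5⇒gr=5>>2=1, th=5&3=1
[3]⇒row 1·2+1+8=11  col gr=1
row: 5 vs 11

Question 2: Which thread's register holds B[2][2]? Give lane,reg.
c: 2->gid=2  r: 2->r8=0,tid=1,i&1=0
L=2*4+1=9  i=0*2+0=0

9,0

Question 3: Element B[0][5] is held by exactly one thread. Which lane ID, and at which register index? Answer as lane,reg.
20,0

c=5→G=5  r=0→rhi=0,T=0,p=0
L=5*4+0=20  i=0*2+0=0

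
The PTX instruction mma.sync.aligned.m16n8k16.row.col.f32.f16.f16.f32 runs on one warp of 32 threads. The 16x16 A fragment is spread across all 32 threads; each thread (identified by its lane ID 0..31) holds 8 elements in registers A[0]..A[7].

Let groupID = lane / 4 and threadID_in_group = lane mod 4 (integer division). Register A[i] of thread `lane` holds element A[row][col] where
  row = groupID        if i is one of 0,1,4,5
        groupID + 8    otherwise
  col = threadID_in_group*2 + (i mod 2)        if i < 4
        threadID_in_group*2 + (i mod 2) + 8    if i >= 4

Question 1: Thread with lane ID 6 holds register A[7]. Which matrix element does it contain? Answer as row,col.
lane 6: gr=1 (6/4), th=2 (6%4)
i=7: r=1+8=9, c=2*2+1+8=13

9,13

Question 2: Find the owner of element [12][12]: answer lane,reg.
r=12⇒gr=4,Rb=1  c=12⇒Cb=1,th=2,odd=0
L=4*4+2=18  i=1*4+1*2+0=6

18,6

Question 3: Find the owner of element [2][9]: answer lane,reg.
8,5

r:2=>grp=2,rB=0  c:9=>cB=1,tig=0,lo=1
L=2*4+0=8  i=1*4+0*2+1=5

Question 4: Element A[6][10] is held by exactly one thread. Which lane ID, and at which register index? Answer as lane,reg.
r=6->g=6,rb=0  c=10->cb=1,t=1,b0=0
L=6*4+1=25  i=1*4+0*2+0=4

25,4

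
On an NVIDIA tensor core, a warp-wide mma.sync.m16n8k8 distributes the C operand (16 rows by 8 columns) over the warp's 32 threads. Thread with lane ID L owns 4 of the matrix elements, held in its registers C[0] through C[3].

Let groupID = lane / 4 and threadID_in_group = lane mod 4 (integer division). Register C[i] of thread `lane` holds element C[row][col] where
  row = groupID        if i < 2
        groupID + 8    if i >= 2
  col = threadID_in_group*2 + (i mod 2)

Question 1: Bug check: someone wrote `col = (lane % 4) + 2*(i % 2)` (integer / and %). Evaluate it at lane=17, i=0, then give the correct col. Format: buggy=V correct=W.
`(lane % 4) + 2*(i % 2)`[17,0]⇒1
17: gr=4,th=1
[0] (4+0,1*2+0) = (4,2)
col: 1 vs 2

buggy=1 correct=2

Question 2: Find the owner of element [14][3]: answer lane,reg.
r:14=>grp=6,rB=1  c:3=>tig=1,lo=1
L=6*4+1=25  i=1*2+1=3

25,3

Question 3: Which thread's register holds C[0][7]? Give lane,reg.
3,1

r: 0->gid=0,r8=0  c: 7->tid=3,i&1=1
L=0*4+3=3  i=0*2+1=1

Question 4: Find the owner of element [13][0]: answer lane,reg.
20,2

r=13→G=5,rhi=1  c=0→T=0,p=0
L=5*4+0=20  i=1*2+0=2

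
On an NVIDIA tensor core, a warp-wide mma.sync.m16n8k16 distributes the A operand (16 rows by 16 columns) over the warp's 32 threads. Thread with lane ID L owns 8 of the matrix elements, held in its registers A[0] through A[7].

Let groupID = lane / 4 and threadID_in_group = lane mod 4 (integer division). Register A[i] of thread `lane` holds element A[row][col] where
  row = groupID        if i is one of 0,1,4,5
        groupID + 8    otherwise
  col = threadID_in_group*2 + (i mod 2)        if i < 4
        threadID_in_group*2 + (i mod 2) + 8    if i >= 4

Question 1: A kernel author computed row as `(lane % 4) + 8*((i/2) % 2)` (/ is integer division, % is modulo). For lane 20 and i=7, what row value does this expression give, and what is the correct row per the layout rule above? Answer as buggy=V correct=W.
buggy=8 correct=13

`(lane % 4) + 8*((i/2) % 2)`[20,7]→8
L=20→G=20>>2=5, T=20&3=0
[7]→row 5+8=13  col 0·2+1+8=9
row: 8 vs 13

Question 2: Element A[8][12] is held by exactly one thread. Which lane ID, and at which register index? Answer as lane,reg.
r: 8->gid=0,r8=1  c: 12->c8=1,tid=2,i&1=0
L=0*4+2=2  i=1*4+1*2+0=6

2,6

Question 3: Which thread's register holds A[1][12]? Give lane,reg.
6,4

r: 1->gid=1,r8=0  c: 12->c8=1,tid=2,i&1=0
L=1*4+2=6  i=1*4+0*2+0=4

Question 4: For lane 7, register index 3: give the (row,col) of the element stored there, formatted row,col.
lane 7: g=1 (7/4), t=3 (7%4)
i=3: r=1+8=9, c=3*2+1+0=7

9,7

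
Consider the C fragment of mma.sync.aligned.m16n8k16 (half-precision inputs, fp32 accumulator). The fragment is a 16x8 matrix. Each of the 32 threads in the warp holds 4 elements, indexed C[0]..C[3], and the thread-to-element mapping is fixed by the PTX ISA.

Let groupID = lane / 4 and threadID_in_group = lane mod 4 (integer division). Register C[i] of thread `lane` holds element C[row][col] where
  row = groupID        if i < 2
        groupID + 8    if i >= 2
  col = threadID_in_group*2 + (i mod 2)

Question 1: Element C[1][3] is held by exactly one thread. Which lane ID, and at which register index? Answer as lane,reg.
r=1->g=1,rb=0  c=3->t=1,b0=1
L=1*4+1=5  i=0*2+1=1

5,1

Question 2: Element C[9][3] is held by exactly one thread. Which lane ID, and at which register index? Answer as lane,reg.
5,3

r:9=>grp=1,rB=1  c:3=>tig=1,lo=1
L=1*4+1=5  i=1*2+1=3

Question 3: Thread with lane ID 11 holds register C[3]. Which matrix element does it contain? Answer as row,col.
10,7

lane 11: grp=2 (11/4), tig=3 (11%4)
i=3: r=2+8=10, c=3*2+1=7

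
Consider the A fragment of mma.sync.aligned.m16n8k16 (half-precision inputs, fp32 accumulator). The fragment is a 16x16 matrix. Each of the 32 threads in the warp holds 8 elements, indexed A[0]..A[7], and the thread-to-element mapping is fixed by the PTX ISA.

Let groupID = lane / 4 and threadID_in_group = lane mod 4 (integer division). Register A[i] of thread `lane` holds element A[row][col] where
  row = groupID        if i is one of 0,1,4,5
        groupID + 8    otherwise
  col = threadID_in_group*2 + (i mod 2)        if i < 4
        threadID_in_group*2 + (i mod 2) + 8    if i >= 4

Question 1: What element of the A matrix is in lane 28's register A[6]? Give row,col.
15,8

28: G=7,T=0
[6] (7+8,0*2+0+8) = (15,8)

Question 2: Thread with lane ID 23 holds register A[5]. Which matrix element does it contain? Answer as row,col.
L=23->gid=23>>2=5, tid=23&3=3
[5]->row 5+0=5  col 3·2+1+8=15

5,15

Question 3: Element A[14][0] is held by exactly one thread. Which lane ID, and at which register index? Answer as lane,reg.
r=14→G=6,rhi=1  c=0→chi=0,T=0,p=0
L=6*4+0=24  i=0*4+1*2+0=2

24,2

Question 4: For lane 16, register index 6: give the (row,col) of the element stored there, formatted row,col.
12,8

16: gid=4,tid=0
[6] (4+8,0*2+0+8) = (12,8)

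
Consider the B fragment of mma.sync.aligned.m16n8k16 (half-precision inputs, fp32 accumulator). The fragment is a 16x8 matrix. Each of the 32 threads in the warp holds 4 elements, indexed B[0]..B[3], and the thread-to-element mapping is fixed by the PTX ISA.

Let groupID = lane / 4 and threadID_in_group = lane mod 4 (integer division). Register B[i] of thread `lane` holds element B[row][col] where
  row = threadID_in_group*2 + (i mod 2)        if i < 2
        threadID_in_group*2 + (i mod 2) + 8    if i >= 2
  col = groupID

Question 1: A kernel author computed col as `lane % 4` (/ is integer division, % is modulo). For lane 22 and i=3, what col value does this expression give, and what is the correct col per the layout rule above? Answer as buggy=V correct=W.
`lane % 4`[22,3]->2
L=22->g=22>>2=5, t=22&3=2
[3]->row 2·2+1+8=13  col g=5
col: 2 vs 5

buggy=2 correct=5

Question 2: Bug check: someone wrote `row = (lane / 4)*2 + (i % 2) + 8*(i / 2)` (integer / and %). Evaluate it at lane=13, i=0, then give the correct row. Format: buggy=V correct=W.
`(lane / 4)*2 + (i % 2) + 8*(i / 2)`[13,0]->6
13: g=3,t=1
[0] (1*2+0+0,3) = (2,3)
row: 6 vs 2

buggy=6 correct=2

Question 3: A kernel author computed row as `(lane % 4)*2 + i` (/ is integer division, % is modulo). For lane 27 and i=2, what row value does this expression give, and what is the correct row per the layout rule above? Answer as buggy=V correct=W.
`(lane % 4)*2 + i`[27,2]->8
27: g=6,t=3
[2] (3*2+0+8,6) = (14,6)
row: 8 vs 14

buggy=8 correct=14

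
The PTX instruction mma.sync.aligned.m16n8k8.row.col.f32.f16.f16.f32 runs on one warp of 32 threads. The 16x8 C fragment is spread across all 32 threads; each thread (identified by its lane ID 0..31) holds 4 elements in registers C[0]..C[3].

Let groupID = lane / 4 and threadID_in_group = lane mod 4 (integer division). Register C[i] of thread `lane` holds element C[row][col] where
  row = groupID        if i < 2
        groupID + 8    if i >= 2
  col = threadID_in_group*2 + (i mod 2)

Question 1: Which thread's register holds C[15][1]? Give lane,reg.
r=15->g=7,rb=1  c=1->t=0,b0=1
L=7*4+0=28  i=1*2+1=3

28,3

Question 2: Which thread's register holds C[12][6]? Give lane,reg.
r=12→G=4,rhi=1  c=6→T=3,p=0
L=4*4+3=19  i=1*2+0=2

19,2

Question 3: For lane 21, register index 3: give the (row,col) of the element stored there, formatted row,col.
lane 21: G=5 (21/4), T=1 (21%4)
i=3: r=5+8=13, c=1*2+1=3

13,3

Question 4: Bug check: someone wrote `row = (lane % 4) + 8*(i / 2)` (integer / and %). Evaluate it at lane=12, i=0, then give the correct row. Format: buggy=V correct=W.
buggy=0 correct=3

`(lane % 4) + 8*(i / 2)`[12,0]→0
lane 12: G=3 (12/4), T=0 (12%4)
i=0: r=3+0=3, c=0*2+0=0
row: 0 vs 3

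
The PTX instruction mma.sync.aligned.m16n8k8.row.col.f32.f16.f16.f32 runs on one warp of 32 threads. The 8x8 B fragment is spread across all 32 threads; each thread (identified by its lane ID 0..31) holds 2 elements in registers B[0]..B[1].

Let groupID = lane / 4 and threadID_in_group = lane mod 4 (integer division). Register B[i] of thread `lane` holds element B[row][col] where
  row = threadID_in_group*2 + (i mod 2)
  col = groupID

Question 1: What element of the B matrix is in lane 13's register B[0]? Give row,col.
L=13->g=13>>2=3, t=13&3=1
[0]->row 1·2+0=2  col g=3

2,3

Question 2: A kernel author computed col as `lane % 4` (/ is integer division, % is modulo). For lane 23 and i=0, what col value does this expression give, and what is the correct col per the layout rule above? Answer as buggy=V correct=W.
`lane % 4`[23,0]->3
23: gid=5,tid=3
[0] (3*2+0,5) = (6,5)
col: 3 vs 5

buggy=3 correct=5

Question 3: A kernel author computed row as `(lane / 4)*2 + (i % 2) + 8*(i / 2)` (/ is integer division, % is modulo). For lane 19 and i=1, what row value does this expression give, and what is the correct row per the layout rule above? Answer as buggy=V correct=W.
`(lane / 4)*2 + (i % 2) + 8*(i / 2)`[19,1]=>9
L=19=>grp=19>>2=4, tig=19&3=3
[1]=>row 3·2+1=7  col grp=4
row: 9 vs 7

buggy=9 correct=7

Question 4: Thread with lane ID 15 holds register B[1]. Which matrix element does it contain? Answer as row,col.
15: gr=3,th=3
[1] (3*2+1,3) = (7,3)

7,3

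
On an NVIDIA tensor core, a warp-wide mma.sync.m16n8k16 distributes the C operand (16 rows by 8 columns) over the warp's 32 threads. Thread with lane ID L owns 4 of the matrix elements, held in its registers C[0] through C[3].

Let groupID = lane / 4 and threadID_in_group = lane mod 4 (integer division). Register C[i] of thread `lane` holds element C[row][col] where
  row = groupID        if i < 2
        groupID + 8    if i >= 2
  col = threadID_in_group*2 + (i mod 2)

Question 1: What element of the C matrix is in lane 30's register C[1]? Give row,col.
lane 30->30/4=7, 30 mod 4=2
i=1  r:7+0->7  c:2·2+1->5

7,5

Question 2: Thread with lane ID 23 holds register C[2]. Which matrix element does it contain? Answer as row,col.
lane 23: gid=5 (23/4), tid=3 (23%4)
i=2: r=5+8=13, c=3*2+0=6

13,6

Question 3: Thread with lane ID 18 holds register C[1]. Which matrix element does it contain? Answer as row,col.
lane 18: gid=4 (18/4), tid=2 (18%4)
i=1: r=4+0=4, c=2*2+1=5

4,5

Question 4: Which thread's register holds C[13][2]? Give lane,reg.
r=13→G=5,rhi=1  c=2→T=1,p=0
L=5*4+1=21  i=1*2+0=2

21,2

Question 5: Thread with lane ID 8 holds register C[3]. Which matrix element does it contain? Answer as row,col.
lane 8: g=2 (8/4), t=0 (8%4)
i=3: r=2+8=10, c=0*2+1=1

10,1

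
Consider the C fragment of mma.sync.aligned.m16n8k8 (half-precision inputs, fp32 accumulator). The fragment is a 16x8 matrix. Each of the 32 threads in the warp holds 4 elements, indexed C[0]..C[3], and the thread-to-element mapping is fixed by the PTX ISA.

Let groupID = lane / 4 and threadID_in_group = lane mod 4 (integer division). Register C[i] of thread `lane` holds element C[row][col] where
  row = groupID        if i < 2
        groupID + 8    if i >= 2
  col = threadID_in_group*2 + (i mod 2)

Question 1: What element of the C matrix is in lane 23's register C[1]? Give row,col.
lane 23: g=5 (23/4), t=3 (23%4)
i=1: r=5+0=5, c=3*2+1=7

5,7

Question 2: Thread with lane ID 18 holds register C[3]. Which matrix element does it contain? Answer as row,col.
lane 18->18/4=4, 18 mod 4=2
i=3  r:4+8->12  c:2·2+1->5

12,5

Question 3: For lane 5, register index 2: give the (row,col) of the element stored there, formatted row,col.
9,2

L=5→G=5>>2=1, T=5&3=1
[2]→row 1+8=9  col 1·2+0=2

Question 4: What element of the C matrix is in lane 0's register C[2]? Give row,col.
L=0⇒gr=0>>2=0, th=0&3=0
[2]⇒row 0+8=8  col 0·2+0=0

8,0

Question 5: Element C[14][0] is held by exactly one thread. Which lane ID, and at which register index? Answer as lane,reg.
r=14⇒gr=6,Rb=1  c=0⇒th=0,odd=0
L=6*4+0=24  i=1*2+0=2

24,2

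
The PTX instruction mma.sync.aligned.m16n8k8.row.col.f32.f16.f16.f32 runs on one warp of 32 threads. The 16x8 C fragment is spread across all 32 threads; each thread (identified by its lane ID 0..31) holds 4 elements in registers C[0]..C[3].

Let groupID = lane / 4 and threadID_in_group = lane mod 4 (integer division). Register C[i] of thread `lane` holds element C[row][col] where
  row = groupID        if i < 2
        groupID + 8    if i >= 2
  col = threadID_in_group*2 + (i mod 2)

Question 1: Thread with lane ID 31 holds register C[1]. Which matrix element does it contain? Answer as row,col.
7,7

31: grp=7,tig=3
[1] (7+0,3*2+1) = (7,7)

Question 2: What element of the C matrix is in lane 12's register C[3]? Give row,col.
11,1

L=12->gid=12>>2=3, tid=12&3=0
[3]->row 3+8=11  col 0·2+1=1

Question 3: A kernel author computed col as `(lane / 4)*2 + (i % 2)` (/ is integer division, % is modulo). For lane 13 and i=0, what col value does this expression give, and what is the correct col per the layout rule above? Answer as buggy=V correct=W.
`(lane / 4)*2 + (i % 2)`[13,0]=>6
L=13=>grp=13>>2=3, tig=13&3=1
[0]=>row 3+0=3  col 1·2+0=2
col: 6 vs 2

buggy=6 correct=2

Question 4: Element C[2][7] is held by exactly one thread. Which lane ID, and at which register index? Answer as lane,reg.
r=2->g=2,rb=0  c=7->t=3,b0=1
L=2*4+3=11  i=0*2+1=1

11,1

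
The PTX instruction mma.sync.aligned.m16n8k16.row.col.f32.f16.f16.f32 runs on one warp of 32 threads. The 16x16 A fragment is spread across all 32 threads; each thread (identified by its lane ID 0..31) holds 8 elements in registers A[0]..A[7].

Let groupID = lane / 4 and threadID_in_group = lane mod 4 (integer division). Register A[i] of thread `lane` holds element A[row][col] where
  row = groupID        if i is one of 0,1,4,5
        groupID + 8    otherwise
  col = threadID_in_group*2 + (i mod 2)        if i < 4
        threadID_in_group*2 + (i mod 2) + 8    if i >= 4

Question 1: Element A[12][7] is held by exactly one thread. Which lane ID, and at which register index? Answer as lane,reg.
r:12=>grp=4,rB=1  c:7=>cB=0,tig=3,lo=1
L=4*4+3=19  i=0*4+1*2+1=3

19,3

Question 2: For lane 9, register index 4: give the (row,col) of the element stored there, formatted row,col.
L=9=>grp=9>>2=2, tig=9&3=1
[4]=>row 2+0=2  col 1·2+0+8=10

2,10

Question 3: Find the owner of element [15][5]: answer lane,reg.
r:15=>grp=7,rB=1  c:5=>cB=0,tig=2,lo=1
L=7*4+2=30  i=0*4+1*2+1=3

30,3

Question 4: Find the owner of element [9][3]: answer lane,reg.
r:9=>grp=1,rB=1  c:3=>cB=0,tig=1,lo=1
L=1*4+1=5  i=0*4+1*2+1=3

5,3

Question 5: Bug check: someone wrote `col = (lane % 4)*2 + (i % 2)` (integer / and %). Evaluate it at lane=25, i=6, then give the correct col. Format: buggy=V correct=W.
`(lane % 4)*2 + (i % 2)`[25,6]=>2
lane 25: grp=6 (25/4), tig=1 (25%4)
i=6: r=6+8=14, c=1*2+0+8=10
col: 2 vs 10

buggy=2 correct=10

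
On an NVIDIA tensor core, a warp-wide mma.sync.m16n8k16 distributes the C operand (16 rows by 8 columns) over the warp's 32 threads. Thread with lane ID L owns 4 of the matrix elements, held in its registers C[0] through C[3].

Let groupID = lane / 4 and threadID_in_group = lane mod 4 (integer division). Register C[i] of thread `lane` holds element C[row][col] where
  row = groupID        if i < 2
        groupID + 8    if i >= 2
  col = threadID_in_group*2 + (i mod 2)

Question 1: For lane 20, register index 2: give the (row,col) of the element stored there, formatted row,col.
lane 20: gr=5 (20/4), th=0 (20%4)
i=2: r=5+8=13, c=0*2+0=0

13,0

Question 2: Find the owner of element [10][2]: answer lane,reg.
9,2

r=10->g=2,rb=1  c=2->t=1,b0=0
L=2*4+1=9  i=1*2+0=2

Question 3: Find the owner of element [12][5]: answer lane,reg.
18,3

r: 12->gid=4,r8=1  c: 5->tid=2,i&1=1
L=4*4+2=18  i=1*2+1=3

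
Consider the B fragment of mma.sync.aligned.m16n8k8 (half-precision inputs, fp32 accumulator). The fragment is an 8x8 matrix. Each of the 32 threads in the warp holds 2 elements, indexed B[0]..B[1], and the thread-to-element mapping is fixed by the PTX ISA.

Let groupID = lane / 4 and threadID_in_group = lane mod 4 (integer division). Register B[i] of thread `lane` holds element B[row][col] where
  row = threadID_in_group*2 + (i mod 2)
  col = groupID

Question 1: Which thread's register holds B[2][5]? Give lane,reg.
c: 5->gid=5  r: 2->tid=1,i&1=0
L=5*4+1=21  i=0=0

21,0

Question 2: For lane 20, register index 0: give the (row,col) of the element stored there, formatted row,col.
0,5

lane 20⇒20/4=5, 20 mod 4=0
i=0  r:2·0+0⇒0  c:5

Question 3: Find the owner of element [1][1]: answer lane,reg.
c:1=>grp=1  r:1=>tig=0,lo=1
L=1*4+0=4  i=1=1

4,1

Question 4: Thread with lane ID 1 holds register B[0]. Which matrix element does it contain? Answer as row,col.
2,0

lane 1=>1/4=0, 1 mod 4=1
i=0  r:2·1+0=>2  c:0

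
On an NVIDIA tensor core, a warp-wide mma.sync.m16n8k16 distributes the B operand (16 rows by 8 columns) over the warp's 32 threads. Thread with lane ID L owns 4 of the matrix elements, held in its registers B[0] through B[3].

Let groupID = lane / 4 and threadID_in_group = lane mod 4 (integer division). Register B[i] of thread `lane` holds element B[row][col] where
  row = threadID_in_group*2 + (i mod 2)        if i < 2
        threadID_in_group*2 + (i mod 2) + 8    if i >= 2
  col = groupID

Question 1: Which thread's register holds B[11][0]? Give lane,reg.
c: 0->gid=0  r: 11->r8=1,tid=1,i&1=1
L=0*4+1=1  i=1*2+1=3

1,3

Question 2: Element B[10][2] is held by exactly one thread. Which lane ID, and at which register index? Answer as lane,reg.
9,2

c:2=>grp=2  r:10=>rB=1,tig=1,lo=0
L=2*4+1=9  i=1*2+0=2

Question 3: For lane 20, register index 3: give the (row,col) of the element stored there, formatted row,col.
lane 20->20/4=5, 20 mod 4=0
i=3  r:2·0+1+8->9  c:5

9,5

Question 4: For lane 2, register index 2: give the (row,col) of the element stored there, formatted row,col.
lane 2=>2/4=0, 2 mod 4=2
i=2  r:2·2+0+8=>12  c:0

12,0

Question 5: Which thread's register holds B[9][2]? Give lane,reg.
c=2→G=2  r=9→rhi=1,T=0,p=1
L=2*4+0=8  i=1*2+1=3

8,3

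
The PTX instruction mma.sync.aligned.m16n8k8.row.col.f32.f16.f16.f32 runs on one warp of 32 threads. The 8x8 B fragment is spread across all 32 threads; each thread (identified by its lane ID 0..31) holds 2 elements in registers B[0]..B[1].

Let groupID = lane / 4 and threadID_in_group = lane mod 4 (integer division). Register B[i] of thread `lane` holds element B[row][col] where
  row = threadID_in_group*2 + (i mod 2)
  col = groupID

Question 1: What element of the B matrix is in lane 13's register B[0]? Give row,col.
lane 13=>13/4=3, 13 mod 4=1
i=0  r:2·1+0=>2  c:3

2,3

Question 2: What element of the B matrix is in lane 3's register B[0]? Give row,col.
lane 3: gr=0 (3/4), th=3 (3%4)
i=0: r=3*2+0=6, c=gr=0

6,0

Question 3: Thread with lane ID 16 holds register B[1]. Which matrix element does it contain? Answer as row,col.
16: grp=4,tig=0
[1] (0*2+1,4) = (1,4)

1,4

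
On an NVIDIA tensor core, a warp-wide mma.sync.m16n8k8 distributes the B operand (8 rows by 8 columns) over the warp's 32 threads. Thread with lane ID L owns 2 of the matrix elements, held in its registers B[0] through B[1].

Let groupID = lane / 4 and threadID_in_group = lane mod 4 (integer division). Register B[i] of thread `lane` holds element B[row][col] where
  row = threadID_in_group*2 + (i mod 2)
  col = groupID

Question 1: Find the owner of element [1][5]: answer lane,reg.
20,1

c:5=>grp=5  r:1=>tig=0,lo=1
L=5*4+0=20  i=1=1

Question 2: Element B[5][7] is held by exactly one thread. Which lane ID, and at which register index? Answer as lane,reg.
30,1

c:7=>grp=7  r:5=>tig=2,lo=1
L=7*4+2=30  i=1=1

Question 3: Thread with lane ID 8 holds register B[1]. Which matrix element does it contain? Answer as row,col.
8: gr=2,th=0
[1] (0*2+1,2) = (1,2)

1,2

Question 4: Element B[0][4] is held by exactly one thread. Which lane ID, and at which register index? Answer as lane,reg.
c=4→G=4  r=0→T=0,p=0
L=4*4+0=16  i=0=0

16,0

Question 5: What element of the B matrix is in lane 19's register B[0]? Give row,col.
lane 19->19/4=4, 19 mod 4=3
i=0  r:2·3+0->6  c:4

6,4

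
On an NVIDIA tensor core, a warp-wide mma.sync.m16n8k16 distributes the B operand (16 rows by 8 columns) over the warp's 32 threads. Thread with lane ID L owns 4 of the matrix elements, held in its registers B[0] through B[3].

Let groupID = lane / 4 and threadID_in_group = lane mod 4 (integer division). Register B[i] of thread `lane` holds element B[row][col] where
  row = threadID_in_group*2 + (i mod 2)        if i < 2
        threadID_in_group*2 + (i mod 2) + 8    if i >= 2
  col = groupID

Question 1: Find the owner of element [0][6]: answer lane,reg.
24,0

c=6->g=6  r=0->rb=0,t=0,b0=0
L=6*4+0=24  i=0*2+0=0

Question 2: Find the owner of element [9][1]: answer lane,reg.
c:1=>grp=1  r:9=>rB=1,tig=0,lo=1
L=1*4+0=4  i=1*2+1=3

4,3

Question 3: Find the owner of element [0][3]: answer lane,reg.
12,0

c:3=>grp=3  r:0=>rB=0,tig=0,lo=0
L=3*4+0=12  i=0*2+0=0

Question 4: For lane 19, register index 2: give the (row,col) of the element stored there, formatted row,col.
19: gid=4,tid=3
[2] (3*2+0+8,4) = (14,4)

14,4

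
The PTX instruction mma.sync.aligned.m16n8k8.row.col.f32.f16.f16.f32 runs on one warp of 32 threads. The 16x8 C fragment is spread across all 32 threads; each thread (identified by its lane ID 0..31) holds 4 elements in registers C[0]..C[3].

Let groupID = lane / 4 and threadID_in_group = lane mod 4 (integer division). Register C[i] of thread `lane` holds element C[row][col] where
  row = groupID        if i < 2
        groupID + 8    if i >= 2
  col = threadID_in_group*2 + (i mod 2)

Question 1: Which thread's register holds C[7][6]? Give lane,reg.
r=7⇒gr=7,Rb=0  c=6⇒th=3,odd=0
L=7*4+3=31  i=0*2+0=0

31,0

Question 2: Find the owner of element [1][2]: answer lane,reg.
r: 1->gid=1,r8=0  c: 2->tid=1,i&1=0
L=1*4+1=5  i=0*2+0=0

5,0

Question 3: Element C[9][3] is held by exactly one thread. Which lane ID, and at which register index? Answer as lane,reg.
5,3

r=9→G=1,rhi=1  c=3→T=1,p=1
L=1*4+1=5  i=1*2+1=3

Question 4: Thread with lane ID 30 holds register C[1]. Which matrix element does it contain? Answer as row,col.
30: grp=7,tig=2
[1] (7+0,2*2+1) = (7,5)

7,5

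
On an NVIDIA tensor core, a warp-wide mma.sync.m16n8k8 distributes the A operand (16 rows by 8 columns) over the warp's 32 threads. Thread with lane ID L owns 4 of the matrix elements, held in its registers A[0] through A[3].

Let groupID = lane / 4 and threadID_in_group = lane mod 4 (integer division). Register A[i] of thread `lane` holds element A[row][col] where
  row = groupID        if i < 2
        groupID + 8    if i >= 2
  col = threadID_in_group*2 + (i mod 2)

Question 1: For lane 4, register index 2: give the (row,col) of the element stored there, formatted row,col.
lane 4: gr=1 (4/4), th=0 (4%4)
i=2: r=1+8=9, c=0*2+0=0

9,0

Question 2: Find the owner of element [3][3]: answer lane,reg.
13,1

r=3->g=3,rb=0  c=3->t=1,b0=1
L=3*4+1=13  i=0*2+1=1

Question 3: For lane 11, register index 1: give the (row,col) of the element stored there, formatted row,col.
2,7

11: grp=2,tig=3
[1] (2+0,3*2+1) = (2,7)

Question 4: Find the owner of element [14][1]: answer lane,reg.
r:14=>grp=6,rB=1  c:1=>tig=0,lo=1
L=6*4+0=24  i=1*2+1=3

24,3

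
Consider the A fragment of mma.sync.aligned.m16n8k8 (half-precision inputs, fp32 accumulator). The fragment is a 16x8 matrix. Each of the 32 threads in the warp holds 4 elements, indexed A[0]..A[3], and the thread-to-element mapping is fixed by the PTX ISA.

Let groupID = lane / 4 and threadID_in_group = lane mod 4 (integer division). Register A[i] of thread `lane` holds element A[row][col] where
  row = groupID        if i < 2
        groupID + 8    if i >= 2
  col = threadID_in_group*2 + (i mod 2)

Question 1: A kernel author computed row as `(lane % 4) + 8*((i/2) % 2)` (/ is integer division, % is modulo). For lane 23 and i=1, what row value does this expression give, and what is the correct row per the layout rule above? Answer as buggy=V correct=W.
buggy=3 correct=5

`(lane % 4) + 8*((i/2) % 2)`[23,1]->3
lane 23: gid=5 (23/4), tid=3 (23%4)
i=1: r=5+0=5, c=3*2+1=7
row: 3 vs 5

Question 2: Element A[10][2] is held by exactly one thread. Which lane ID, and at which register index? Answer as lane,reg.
9,2

r: 10->gid=2,r8=1  c: 2->tid=1,i&1=0
L=2*4+1=9  i=1*2+0=2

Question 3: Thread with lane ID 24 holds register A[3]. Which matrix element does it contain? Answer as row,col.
lane 24: gr=6 (24/4), th=0 (24%4)
i=3: r=6+8=14, c=0*2+1=1

14,1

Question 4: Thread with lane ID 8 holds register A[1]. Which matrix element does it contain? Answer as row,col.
2,1

8: gid=2,tid=0
[1] (2+0,0*2+1) = (2,1)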